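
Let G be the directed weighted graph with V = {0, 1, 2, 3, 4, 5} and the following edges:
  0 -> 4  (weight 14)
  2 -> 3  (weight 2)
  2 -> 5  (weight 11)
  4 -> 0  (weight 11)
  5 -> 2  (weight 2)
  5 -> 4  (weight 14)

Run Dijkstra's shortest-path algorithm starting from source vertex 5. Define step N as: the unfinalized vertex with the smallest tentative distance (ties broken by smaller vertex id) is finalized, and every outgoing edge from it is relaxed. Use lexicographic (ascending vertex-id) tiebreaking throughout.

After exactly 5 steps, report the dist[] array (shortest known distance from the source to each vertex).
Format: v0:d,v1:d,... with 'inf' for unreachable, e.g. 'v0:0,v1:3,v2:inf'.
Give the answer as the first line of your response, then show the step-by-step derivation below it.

v0:25,v1:inf,v2:2,v3:4,v4:14,v5:0

step 1: dist = v0:inf,v1:inf,v2:2,v3:inf,v4:14,v5:0
step 2: dist = v0:inf,v1:inf,v2:2,v3:4,v4:14,v5:0
step 3: dist = v0:inf,v1:inf,v2:2,v3:4,v4:14,v5:0
step 4: dist = v0:25,v1:inf,v2:2,v3:4,v4:14,v5:0
step 5: dist = v0:25,v1:inf,v2:2,v3:4,v4:14,v5:0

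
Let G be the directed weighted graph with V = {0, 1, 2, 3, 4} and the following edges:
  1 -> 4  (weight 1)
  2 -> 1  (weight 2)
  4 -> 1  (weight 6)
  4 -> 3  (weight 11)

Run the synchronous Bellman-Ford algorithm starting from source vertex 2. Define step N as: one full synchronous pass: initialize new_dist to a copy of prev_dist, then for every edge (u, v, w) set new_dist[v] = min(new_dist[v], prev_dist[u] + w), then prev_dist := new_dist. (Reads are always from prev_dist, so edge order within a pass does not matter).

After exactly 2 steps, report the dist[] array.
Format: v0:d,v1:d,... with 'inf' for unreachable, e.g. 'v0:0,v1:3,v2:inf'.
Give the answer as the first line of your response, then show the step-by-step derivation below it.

v0:inf,v1:2,v2:0,v3:inf,v4:3

step 1: dist = v0:inf,v1:2,v2:0,v3:inf,v4:inf
step 2: dist = v0:inf,v1:2,v2:0,v3:inf,v4:3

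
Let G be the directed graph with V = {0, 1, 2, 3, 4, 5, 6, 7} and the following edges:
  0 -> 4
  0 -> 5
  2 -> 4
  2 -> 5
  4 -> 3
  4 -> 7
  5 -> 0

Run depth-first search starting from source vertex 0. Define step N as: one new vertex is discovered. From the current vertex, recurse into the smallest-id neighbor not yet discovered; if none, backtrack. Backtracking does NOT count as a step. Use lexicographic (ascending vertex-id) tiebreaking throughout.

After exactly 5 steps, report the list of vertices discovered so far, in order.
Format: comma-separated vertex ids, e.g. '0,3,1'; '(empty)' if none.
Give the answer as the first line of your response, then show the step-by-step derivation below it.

0,4,3,7,5

step 1: discover 0; path=0; order=0
step 2: discover 4; path=0>4; order=0,4
step 3: discover 3; path=0>4>3; order=0,4,3
step 4: discover 7; path=0>4>7; order=0,4,3,7
step 5: discover 5; path=0>5; order=0,4,3,7,5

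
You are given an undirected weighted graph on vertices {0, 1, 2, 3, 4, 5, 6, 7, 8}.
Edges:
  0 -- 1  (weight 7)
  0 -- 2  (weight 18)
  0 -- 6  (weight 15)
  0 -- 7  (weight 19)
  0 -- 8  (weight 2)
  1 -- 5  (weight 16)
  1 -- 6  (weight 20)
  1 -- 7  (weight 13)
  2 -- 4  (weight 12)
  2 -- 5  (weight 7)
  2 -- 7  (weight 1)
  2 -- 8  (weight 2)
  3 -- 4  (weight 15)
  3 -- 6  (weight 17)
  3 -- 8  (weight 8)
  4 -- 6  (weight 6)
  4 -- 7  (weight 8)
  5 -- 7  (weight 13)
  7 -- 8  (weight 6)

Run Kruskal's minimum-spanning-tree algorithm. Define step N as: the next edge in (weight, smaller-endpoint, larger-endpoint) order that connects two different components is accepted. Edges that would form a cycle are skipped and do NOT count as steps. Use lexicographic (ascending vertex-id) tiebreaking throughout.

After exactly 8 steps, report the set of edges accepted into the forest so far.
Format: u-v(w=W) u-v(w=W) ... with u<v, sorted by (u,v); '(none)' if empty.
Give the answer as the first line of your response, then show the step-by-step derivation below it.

0-1(w=7) 0-8(w=2) 2-5(w=7) 2-7(w=1) 2-8(w=2) 3-8(w=8) 4-6(w=6) 4-7(w=8)

step 1: add edge 2-7 (w=1); MST = {2-7(w=1)}
step 2: add edge 0-8 (w=2); MST = {0-8(w=2) 2-7(w=1)}
step 3: add edge 2-8 (w=2); MST = {0-8(w=2) 2-7(w=1) 2-8(w=2)}
step 4: add edge 4-6 (w=6); MST = {0-8(w=2) 2-7(w=1) 2-8(w=2) 4-6(w=6)}
step 5: add edge 0-1 (w=7); MST = {0-1(w=7) 0-8(w=2) 2-7(w=1) 2-8(w=2) 4-6(w=6)}
step 6: add edge 2-5 (w=7); MST = {0-1(w=7) 0-8(w=2) 2-5(w=7) 2-7(w=1) 2-8(w=2) 4-6(w=6)}
step 7: add edge 3-8 (w=8); MST = {0-1(w=7) 0-8(w=2) 2-5(w=7) 2-7(w=1) 2-8(w=2) 3-8(w=8) 4-6(w=6)}
step 8: add edge 4-7 (w=8); MST = {0-1(w=7) 0-8(w=2) 2-5(w=7) 2-7(w=1) 2-8(w=2) 3-8(w=8) 4-6(w=6) 4-7(w=8)}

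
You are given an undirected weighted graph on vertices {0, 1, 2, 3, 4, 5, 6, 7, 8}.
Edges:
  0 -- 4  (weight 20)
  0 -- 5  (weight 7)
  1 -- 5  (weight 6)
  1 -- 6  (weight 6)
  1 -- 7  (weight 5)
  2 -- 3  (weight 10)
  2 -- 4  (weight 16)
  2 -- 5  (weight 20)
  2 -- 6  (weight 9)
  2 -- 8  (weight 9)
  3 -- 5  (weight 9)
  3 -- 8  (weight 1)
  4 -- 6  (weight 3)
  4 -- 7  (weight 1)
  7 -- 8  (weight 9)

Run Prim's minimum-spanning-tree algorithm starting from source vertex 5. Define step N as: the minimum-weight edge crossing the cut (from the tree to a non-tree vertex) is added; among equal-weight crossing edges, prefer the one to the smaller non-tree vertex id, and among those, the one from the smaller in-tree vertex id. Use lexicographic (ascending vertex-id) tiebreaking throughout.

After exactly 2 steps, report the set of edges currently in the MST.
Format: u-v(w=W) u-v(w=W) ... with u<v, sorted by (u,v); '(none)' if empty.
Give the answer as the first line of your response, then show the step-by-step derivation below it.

1-5(w=6) 1-7(w=5)

step 1: add edge 1-5 (w=6); MST = {1-5(w=6)}
step 2: add edge 1-7 (w=5); MST = {1-5(w=6) 1-7(w=5)}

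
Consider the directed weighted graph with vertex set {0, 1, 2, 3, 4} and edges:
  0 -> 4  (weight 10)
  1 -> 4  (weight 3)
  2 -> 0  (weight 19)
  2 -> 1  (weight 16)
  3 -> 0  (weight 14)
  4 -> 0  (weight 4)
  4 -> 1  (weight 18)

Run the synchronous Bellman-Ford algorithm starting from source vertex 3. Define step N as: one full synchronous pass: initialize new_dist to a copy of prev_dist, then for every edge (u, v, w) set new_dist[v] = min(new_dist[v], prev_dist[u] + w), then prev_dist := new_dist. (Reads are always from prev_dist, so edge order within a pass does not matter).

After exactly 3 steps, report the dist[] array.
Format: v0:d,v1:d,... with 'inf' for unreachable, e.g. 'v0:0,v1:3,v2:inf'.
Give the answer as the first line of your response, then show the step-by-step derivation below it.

v0:14,v1:42,v2:inf,v3:0,v4:24

step 1: dist = v0:14,v1:inf,v2:inf,v3:0,v4:inf
step 2: dist = v0:14,v1:inf,v2:inf,v3:0,v4:24
step 3: dist = v0:14,v1:42,v2:inf,v3:0,v4:24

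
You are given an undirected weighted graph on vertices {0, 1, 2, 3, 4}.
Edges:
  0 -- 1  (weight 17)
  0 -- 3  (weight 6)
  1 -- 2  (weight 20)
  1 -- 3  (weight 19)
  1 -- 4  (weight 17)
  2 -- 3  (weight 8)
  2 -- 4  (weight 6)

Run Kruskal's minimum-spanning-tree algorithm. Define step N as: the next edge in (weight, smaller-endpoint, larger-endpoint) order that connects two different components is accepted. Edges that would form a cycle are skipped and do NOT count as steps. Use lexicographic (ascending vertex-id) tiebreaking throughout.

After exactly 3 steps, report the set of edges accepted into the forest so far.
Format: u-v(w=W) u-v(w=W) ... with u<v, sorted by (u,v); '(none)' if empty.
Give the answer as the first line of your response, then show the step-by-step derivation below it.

0-3(w=6) 2-3(w=8) 2-4(w=6)

step 1: add edge 0-3 (w=6); MST = {0-3(w=6)}
step 2: add edge 2-4 (w=6); MST = {0-3(w=6) 2-4(w=6)}
step 3: add edge 2-3 (w=8); MST = {0-3(w=6) 2-3(w=8) 2-4(w=6)}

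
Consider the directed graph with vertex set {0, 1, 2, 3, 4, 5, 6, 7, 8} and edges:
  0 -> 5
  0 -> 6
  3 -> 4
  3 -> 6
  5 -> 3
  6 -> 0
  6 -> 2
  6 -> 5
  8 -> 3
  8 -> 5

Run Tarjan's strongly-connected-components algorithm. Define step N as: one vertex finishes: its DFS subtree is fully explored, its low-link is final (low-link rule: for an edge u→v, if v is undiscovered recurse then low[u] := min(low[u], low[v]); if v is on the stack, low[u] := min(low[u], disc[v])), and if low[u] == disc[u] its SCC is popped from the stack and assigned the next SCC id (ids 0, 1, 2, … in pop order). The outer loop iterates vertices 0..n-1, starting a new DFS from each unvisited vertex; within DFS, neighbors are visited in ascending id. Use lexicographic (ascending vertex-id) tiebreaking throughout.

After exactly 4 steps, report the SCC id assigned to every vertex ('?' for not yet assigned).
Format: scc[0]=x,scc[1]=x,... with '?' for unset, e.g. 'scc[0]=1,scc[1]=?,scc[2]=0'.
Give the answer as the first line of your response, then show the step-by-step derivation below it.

scc[0]=?,scc[1]=?,scc[2]=1,scc[3]=?,scc[4]=0,scc[5]=?,scc[6]=?,scc[7]=?,scc[8]=?

step 1: low=(low[0]=0,low[1]=?,low[2]=?,low[3]=2,low[4]=3,low[5]=1,low[6]=?,low[7]=?,low[8]=?); scc=(scc[0]=?,scc[1]=?,scc[2]=?,scc[3]=?,scc[4]=0,scc[5]=?,scc[6]=?,scc[7]=?,scc[8]=?)
step 2: low=(low[0]=0,low[1]=?,low[2]=5,low[3]=2,low[4]=3,low[5]=1,low[6]=0,low[7]=?,low[8]=?); scc=(scc[0]=?,scc[1]=?,scc[2]=1,scc[3]=?,scc[4]=0,scc[5]=?,scc[6]=?,scc[7]=?,scc[8]=?)
step 3: low=(low[0]=0,low[1]=?,low[2]=5,low[3]=2,low[4]=3,low[5]=1,low[6]=0,low[7]=?,low[8]=?); scc=(scc[0]=?,scc[1]=?,scc[2]=1,scc[3]=?,scc[4]=0,scc[5]=?,scc[6]=?,scc[7]=?,scc[8]=?)
step 4: low=(low[0]=0,low[1]=?,low[2]=5,low[3]=0,low[4]=3,low[5]=1,low[6]=0,low[7]=?,low[8]=?); scc=(scc[0]=?,scc[1]=?,scc[2]=1,scc[3]=?,scc[4]=0,scc[5]=?,scc[6]=?,scc[7]=?,scc[8]=?)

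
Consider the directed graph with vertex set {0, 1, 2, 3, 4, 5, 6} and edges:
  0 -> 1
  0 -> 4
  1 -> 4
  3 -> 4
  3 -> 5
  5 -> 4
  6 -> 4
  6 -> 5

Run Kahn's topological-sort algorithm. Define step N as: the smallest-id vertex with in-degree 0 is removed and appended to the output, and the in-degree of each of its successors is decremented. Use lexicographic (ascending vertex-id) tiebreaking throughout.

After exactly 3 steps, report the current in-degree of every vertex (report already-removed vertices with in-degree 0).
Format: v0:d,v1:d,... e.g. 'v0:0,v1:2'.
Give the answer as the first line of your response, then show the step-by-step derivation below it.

v0:0,v1:0,v2:0,v3:0,v4:3,v5:2,v6:0

step 1: output 0; order=[0]; indeg=(0,0,0,0,4,2,0)
step 2: output 1; order=[0,1]; indeg=(0,0,0,0,3,2,0)
step 3: output 2; order=[0,1,2]; indeg=(0,0,0,0,3,2,0)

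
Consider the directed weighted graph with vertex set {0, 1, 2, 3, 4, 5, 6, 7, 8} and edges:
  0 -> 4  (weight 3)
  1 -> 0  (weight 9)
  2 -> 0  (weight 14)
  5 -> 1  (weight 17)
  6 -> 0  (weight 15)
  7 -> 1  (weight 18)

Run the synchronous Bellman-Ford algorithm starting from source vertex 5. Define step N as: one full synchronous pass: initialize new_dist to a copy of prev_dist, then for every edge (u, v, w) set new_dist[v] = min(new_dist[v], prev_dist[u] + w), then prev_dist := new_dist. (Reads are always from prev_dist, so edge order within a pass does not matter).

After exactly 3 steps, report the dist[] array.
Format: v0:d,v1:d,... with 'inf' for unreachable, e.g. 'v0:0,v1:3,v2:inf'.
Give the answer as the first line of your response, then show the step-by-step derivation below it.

v0:26,v1:17,v2:inf,v3:inf,v4:29,v5:0,v6:inf,v7:inf,v8:inf

step 1: dist = v0:inf,v1:17,v2:inf,v3:inf,v4:inf,v5:0,v6:inf,v7:inf,v8:inf
step 2: dist = v0:26,v1:17,v2:inf,v3:inf,v4:inf,v5:0,v6:inf,v7:inf,v8:inf
step 3: dist = v0:26,v1:17,v2:inf,v3:inf,v4:29,v5:0,v6:inf,v7:inf,v8:inf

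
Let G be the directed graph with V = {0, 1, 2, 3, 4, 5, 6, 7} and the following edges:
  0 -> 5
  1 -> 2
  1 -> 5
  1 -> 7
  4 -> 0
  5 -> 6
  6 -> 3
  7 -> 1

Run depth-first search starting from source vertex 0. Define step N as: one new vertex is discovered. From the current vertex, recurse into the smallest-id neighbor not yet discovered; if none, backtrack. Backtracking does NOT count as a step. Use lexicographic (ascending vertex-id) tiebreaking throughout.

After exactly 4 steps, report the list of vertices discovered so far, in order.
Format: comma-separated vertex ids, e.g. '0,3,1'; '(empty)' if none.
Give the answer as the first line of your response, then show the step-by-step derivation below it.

0,5,6,3

step 1: discover 0; path=0; order=0
step 2: discover 5; path=0>5; order=0,5
step 3: discover 6; path=0>5>6; order=0,5,6
step 4: discover 3; path=0>5>6>3; order=0,5,6,3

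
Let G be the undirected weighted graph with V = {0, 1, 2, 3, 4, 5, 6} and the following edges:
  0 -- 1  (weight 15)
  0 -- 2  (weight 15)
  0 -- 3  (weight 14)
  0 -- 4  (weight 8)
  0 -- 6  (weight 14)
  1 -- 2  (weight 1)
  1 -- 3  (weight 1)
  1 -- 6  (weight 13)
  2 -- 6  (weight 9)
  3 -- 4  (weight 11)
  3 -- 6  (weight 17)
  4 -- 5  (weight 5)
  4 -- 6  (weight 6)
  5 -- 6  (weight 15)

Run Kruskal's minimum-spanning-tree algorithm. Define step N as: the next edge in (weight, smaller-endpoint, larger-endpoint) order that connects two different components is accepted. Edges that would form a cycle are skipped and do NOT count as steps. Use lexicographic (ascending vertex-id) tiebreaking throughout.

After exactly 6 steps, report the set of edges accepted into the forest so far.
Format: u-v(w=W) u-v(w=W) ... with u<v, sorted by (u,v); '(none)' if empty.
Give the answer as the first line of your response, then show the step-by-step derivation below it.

0-4(w=8) 1-2(w=1) 1-3(w=1) 2-6(w=9) 4-5(w=5) 4-6(w=6)

step 1: add edge 1-2 (w=1); MST = {1-2(w=1)}
step 2: add edge 1-3 (w=1); MST = {1-2(w=1) 1-3(w=1)}
step 3: add edge 4-5 (w=5); MST = {1-2(w=1) 1-3(w=1) 4-5(w=5)}
step 4: add edge 4-6 (w=6); MST = {1-2(w=1) 1-3(w=1) 4-5(w=5) 4-6(w=6)}
step 5: add edge 0-4 (w=8); MST = {0-4(w=8) 1-2(w=1) 1-3(w=1) 4-5(w=5) 4-6(w=6)}
step 6: add edge 2-6 (w=9); MST = {0-4(w=8) 1-2(w=1) 1-3(w=1) 2-6(w=9) 4-5(w=5) 4-6(w=6)}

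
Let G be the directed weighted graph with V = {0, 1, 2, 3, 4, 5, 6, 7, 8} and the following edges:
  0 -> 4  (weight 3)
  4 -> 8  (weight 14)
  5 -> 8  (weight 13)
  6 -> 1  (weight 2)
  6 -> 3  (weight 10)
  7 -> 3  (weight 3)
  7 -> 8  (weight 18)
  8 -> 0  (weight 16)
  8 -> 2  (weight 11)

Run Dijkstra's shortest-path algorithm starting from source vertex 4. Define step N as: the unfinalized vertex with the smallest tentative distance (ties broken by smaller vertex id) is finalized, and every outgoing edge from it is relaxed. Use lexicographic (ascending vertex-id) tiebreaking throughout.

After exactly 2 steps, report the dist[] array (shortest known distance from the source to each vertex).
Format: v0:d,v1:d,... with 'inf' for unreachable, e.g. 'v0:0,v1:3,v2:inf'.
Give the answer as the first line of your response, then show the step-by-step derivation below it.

v0:30,v1:inf,v2:25,v3:inf,v4:0,v5:inf,v6:inf,v7:inf,v8:14

step 1: dist = v0:inf,v1:inf,v2:inf,v3:inf,v4:0,v5:inf,v6:inf,v7:inf,v8:14
step 2: dist = v0:30,v1:inf,v2:25,v3:inf,v4:0,v5:inf,v6:inf,v7:inf,v8:14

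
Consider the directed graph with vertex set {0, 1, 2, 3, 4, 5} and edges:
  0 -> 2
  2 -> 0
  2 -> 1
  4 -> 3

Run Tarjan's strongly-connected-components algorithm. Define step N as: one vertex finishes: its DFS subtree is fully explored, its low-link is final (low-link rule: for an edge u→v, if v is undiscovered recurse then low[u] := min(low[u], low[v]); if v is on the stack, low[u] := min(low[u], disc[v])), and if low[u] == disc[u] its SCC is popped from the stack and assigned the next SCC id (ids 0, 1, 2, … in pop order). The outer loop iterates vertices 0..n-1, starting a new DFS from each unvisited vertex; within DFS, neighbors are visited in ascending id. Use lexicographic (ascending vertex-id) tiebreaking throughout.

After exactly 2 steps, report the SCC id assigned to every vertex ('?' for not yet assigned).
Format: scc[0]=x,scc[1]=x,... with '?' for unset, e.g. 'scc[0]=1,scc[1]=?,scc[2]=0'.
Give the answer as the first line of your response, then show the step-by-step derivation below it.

scc[0]=?,scc[1]=0,scc[2]=?,scc[3]=?,scc[4]=?,scc[5]=?

step 1: low=(low[0]=0,low[1]=2,low[2]=0,low[3]=?,low[4]=?,low[5]=?); scc=(scc[0]=?,scc[1]=0,scc[2]=?,scc[3]=?,scc[4]=?,scc[5]=?)
step 2: low=(low[0]=0,low[1]=2,low[2]=0,low[3]=?,low[4]=?,low[5]=?); scc=(scc[0]=?,scc[1]=0,scc[2]=?,scc[3]=?,scc[4]=?,scc[5]=?)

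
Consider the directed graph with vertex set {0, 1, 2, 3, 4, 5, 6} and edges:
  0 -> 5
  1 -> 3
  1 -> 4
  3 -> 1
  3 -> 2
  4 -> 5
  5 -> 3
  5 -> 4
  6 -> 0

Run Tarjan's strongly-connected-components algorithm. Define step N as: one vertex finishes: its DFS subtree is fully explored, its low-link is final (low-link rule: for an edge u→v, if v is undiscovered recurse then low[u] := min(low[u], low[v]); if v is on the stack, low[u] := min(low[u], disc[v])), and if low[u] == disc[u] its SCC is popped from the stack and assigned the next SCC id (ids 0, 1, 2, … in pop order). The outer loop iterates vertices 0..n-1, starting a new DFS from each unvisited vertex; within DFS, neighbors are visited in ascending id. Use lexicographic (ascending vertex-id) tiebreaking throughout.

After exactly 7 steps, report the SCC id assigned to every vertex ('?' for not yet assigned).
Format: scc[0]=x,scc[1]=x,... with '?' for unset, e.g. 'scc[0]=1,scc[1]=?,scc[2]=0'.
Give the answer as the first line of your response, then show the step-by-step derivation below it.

scc[0]=2,scc[1]=1,scc[2]=0,scc[3]=1,scc[4]=1,scc[5]=1,scc[6]=3

step 1: low=(low[0]=0,low[1]=2,low[2]=?,low[3]=2,low[4]=1,low[5]=1,low[6]=?); scc=(scc[0]=?,scc[1]=?,scc[2]=?,scc[3]=?,scc[4]=?,scc[5]=?,scc[6]=?)
step 2: low=(low[0]=0,low[1]=1,low[2]=?,low[3]=2,low[4]=1,low[5]=1,low[6]=?); scc=(scc[0]=?,scc[1]=?,scc[2]=?,scc[3]=?,scc[4]=?,scc[5]=?,scc[6]=?)
step 3: low=(low[0]=0,low[1]=1,low[2]=5,low[3]=1,low[4]=1,low[5]=1,low[6]=?); scc=(scc[0]=?,scc[1]=?,scc[2]=0,scc[3]=?,scc[4]=?,scc[5]=?,scc[6]=?)
step 4: low=(low[0]=0,low[1]=1,low[2]=5,low[3]=1,low[4]=1,low[5]=1,low[6]=?); scc=(scc[0]=?,scc[1]=?,scc[2]=0,scc[3]=?,scc[4]=?,scc[5]=?,scc[6]=?)
step 5: low=(low[0]=0,low[1]=1,low[2]=5,low[3]=1,low[4]=1,low[5]=1,low[6]=?); scc=(scc[0]=?,scc[1]=1,scc[2]=0,scc[3]=1,scc[4]=1,scc[5]=1,scc[6]=?)
step 6: low=(low[0]=0,low[1]=1,low[2]=5,low[3]=1,low[4]=1,low[5]=1,low[6]=?); scc=(scc[0]=2,scc[1]=1,scc[2]=0,scc[3]=1,scc[4]=1,scc[5]=1,scc[6]=?)
step 7: low=(low[0]=0,low[1]=1,low[2]=5,low[3]=1,low[4]=1,low[5]=1,low[6]=6); scc=(scc[0]=2,scc[1]=1,scc[2]=0,scc[3]=1,scc[4]=1,scc[5]=1,scc[6]=3)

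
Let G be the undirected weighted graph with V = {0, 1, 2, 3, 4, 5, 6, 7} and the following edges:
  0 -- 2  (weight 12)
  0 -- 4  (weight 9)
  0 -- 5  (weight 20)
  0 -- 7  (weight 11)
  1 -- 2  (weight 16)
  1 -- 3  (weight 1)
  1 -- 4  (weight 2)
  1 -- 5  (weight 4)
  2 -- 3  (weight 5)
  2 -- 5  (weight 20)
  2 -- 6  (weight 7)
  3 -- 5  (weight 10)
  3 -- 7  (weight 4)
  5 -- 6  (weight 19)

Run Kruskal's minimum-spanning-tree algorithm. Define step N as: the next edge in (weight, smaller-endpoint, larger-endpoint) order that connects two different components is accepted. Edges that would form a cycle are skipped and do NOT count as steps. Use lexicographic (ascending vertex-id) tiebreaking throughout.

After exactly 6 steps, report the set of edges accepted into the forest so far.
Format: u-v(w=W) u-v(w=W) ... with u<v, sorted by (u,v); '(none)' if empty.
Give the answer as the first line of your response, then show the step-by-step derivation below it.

1-3(w=1) 1-4(w=2) 1-5(w=4) 2-3(w=5) 2-6(w=7) 3-7(w=4)

step 1: add edge 1-3 (w=1); MST = {1-3(w=1)}
step 2: add edge 1-4 (w=2); MST = {1-3(w=1) 1-4(w=2)}
step 3: add edge 1-5 (w=4); MST = {1-3(w=1) 1-4(w=2) 1-5(w=4)}
step 4: add edge 3-7 (w=4); MST = {1-3(w=1) 1-4(w=2) 1-5(w=4) 3-7(w=4)}
step 5: add edge 2-3 (w=5); MST = {1-3(w=1) 1-4(w=2) 1-5(w=4) 2-3(w=5) 3-7(w=4)}
step 6: add edge 2-6 (w=7); MST = {1-3(w=1) 1-4(w=2) 1-5(w=4) 2-3(w=5) 2-6(w=7) 3-7(w=4)}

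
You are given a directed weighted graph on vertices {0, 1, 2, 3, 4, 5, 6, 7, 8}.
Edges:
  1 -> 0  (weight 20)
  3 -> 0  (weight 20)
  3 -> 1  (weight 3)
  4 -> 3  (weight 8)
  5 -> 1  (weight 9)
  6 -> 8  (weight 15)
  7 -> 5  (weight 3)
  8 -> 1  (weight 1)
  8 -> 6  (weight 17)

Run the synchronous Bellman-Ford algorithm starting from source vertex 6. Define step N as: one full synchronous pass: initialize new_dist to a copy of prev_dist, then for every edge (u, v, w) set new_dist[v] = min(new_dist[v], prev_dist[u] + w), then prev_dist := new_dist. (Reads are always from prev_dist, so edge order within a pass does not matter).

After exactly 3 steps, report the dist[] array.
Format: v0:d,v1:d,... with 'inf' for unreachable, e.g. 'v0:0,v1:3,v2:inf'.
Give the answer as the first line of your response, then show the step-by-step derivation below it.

v0:36,v1:16,v2:inf,v3:inf,v4:inf,v5:inf,v6:0,v7:inf,v8:15

step 1: dist = v0:inf,v1:inf,v2:inf,v3:inf,v4:inf,v5:inf,v6:0,v7:inf,v8:15
step 2: dist = v0:inf,v1:16,v2:inf,v3:inf,v4:inf,v5:inf,v6:0,v7:inf,v8:15
step 3: dist = v0:36,v1:16,v2:inf,v3:inf,v4:inf,v5:inf,v6:0,v7:inf,v8:15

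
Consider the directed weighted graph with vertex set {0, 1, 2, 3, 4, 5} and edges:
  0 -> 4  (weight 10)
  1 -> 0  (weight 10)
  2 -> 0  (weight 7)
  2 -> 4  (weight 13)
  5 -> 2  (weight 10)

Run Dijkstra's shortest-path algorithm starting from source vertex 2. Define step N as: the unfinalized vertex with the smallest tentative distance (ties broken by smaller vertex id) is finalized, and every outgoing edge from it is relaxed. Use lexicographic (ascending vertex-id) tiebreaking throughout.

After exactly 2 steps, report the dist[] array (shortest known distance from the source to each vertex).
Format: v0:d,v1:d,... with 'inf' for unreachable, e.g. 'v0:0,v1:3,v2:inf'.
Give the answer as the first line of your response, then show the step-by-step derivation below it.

v0:7,v1:inf,v2:0,v3:inf,v4:13,v5:inf

step 1: dist = v0:7,v1:inf,v2:0,v3:inf,v4:13,v5:inf
step 2: dist = v0:7,v1:inf,v2:0,v3:inf,v4:13,v5:inf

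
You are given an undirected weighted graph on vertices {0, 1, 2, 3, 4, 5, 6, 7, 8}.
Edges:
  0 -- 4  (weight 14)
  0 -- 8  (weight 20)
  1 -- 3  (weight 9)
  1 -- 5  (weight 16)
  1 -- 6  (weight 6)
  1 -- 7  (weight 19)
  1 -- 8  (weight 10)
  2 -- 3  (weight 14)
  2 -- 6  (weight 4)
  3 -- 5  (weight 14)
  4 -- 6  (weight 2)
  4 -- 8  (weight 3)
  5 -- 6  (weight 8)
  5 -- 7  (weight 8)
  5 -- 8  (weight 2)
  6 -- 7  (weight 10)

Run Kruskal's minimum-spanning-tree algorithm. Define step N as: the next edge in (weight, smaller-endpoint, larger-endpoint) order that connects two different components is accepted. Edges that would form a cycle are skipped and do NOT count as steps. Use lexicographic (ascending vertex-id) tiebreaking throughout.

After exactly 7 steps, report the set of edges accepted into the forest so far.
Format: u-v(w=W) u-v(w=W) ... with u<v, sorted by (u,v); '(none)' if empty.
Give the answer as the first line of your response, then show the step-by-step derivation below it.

1-3(w=9) 1-6(w=6) 2-6(w=4) 4-6(w=2) 4-8(w=3) 5-7(w=8) 5-8(w=2)

step 1: add edge 4-6 (w=2); MST = {4-6(w=2)}
step 2: add edge 5-8 (w=2); MST = {4-6(w=2) 5-8(w=2)}
step 3: add edge 4-8 (w=3); MST = {4-6(w=2) 4-8(w=3) 5-8(w=2)}
step 4: add edge 2-6 (w=4); MST = {2-6(w=4) 4-6(w=2) 4-8(w=3) 5-8(w=2)}
step 5: add edge 1-6 (w=6); MST = {1-6(w=6) 2-6(w=4) 4-6(w=2) 4-8(w=3) 5-8(w=2)}
step 6: add edge 5-7 (w=8); MST = {1-6(w=6) 2-6(w=4) 4-6(w=2) 4-8(w=3) 5-7(w=8) 5-8(w=2)}
step 7: add edge 1-3 (w=9); MST = {1-3(w=9) 1-6(w=6) 2-6(w=4) 4-6(w=2) 4-8(w=3) 5-7(w=8) 5-8(w=2)}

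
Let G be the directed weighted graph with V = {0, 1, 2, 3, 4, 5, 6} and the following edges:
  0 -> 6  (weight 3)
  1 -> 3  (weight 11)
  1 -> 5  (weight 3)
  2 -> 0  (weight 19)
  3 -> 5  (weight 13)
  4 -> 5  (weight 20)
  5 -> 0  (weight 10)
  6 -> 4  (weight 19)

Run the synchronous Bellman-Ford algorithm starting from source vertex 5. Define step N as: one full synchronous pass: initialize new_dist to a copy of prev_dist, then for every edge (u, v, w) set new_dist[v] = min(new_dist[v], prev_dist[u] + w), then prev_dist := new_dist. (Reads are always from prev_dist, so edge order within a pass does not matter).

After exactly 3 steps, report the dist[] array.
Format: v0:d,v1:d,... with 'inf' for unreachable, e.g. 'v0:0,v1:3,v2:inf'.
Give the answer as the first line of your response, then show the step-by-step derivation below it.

v0:10,v1:inf,v2:inf,v3:inf,v4:32,v5:0,v6:13

step 1: dist = v0:10,v1:inf,v2:inf,v3:inf,v4:inf,v5:0,v6:inf
step 2: dist = v0:10,v1:inf,v2:inf,v3:inf,v4:inf,v5:0,v6:13
step 3: dist = v0:10,v1:inf,v2:inf,v3:inf,v4:32,v5:0,v6:13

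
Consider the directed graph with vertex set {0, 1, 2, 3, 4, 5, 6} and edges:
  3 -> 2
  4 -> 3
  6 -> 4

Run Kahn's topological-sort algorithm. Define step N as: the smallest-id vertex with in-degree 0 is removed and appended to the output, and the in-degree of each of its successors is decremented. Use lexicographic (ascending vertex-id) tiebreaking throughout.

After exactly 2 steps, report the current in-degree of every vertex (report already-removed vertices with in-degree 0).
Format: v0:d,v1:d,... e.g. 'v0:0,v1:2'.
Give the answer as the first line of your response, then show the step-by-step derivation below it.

v0:0,v1:0,v2:1,v3:1,v4:1,v5:0,v6:0

step 1: output 0; order=[0]; indeg=(0,0,1,1,1,0,0)
step 2: output 1; order=[0,1]; indeg=(0,0,1,1,1,0,0)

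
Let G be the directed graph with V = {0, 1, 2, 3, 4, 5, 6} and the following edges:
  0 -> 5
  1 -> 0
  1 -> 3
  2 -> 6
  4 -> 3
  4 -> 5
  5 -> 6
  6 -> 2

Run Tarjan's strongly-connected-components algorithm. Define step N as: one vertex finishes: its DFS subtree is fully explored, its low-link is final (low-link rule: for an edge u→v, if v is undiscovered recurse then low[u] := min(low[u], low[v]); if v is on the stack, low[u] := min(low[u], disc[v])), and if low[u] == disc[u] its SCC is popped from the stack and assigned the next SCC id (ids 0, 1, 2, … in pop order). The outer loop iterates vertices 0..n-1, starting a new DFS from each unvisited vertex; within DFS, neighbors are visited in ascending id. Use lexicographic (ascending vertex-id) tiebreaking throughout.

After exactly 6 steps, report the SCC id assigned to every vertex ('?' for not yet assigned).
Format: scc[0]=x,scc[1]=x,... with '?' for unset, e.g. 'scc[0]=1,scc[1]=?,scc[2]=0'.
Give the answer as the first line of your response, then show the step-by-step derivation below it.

scc[0]=2,scc[1]=4,scc[2]=0,scc[3]=3,scc[4]=?,scc[5]=1,scc[6]=0

step 1: low=(low[0]=0,low[1]=?,low[2]=2,low[3]=?,low[4]=?,low[5]=1,low[6]=2); scc=(scc[0]=?,scc[1]=?,scc[2]=?,scc[3]=?,scc[4]=?,scc[5]=?,scc[6]=?)
step 2: low=(low[0]=0,low[1]=?,low[2]=2,low[3]=?,low[4]=?,low[5]=1,low[6]=2); scc=(scc[0]=?,scc[1]=?,scc[2]=0,scc[3]=?,scc[4]=?,scc[5]=?,scc[6]=0)
step 3: low=(low[0]=0,low[1]=?,low[2]=2,low[3]=?,low[4]=?,low[5]=1,low[6]=2); scc=(scc[0]=?,scc[1]=?,scc[2]=0,scc[3]=?,scc[4]=?,scc[5]=1,scc[6]=0)
step 4: low=(low[0]=0,low[1]=?,low[2]=2,low[3]=?,low[4]=?,low[5]=1,low[6]=2); scc=(scc[0]=2,scc[1]=?,scc[2]=0,scc[3]=?,scc[4]=?,scc[5]=1,scc[6]=0)
step 5: low=(low[0]=0,low[1]=4,low[2]=2,low[3]=5,low[4]=?,low[5]=1,low[6]=2); scc=(scc[0]=2,scc[1]=?,scc[2]=0,scc[3]=3,scc[4]=?,scc[5]=1,scc[6]=0)
step 6: low=(low[0]=0,low[1]=4,low[2]=2,low[3]=5,low[4]=?,low[5]=1,low[6]=2); scc=(scc[0]=2,scc[1]=4,scc[2]=0,scc[3]=3,scc[4]=?,scc[5]=1,scc[6]=0)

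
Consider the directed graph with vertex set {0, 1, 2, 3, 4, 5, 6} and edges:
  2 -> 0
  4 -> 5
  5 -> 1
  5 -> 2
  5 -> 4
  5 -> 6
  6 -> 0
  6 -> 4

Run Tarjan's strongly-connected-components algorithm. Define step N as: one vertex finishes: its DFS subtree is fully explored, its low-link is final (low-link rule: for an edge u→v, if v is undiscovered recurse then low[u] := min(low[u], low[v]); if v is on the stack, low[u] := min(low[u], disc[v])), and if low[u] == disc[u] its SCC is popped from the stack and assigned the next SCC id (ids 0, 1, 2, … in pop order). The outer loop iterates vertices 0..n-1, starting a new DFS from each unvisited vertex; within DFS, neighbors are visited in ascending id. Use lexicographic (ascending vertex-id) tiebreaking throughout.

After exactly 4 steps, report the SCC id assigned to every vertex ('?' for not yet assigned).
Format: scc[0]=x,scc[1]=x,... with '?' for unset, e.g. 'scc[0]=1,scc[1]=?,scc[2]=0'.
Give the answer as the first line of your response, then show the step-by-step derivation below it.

scc[0]=0,scc[1]=1,scc[2]=2,scc[3]=3,scc[4]=?,scc[5]=?,scc[6]=?

step 1: low=(low[0]=0,low[1]=?,low[2]=?,low[3]=?,low[4]=?,low[5]=?,low[6]=?); scc=(scc[0]=0,scc[1]=?,scc[2]=?,scc[3]=?,scc[4]=?,scc[5]=?,scc[6]=?)
step 2: low=(low[0]=0,low[1]=1,low[2]=?,low[3]=?,low[4]=?,low[5]=?,low[6]=?); scc=(scc[0]=0,scc[1]=1,scc[2]=?,scc[3]=?,scc[4]=?,scc[5]=?,scc[6]=?)
step 3: low=(low[0]=0,low[1]=1,low[2]=2,low[3]=?,low[4]=?,low[5]=?,low[6]=?); scc=(scc[0]=0,scc[1]=1,scc[2]=2,scc[3]=?,scc[4]=?,scc[5]=?,scc[6]=?)
step 4: low=(low[0]=0,low[1]=1,low[2]=2,low[3]=3,low[4]=?,low[5]=?,low[6]=?); scc=(scc[0]=0,scc[1]=1,scc[2]=2,scc[3]=3,scc[4]=?,scc[5]=?,scc[6]=?)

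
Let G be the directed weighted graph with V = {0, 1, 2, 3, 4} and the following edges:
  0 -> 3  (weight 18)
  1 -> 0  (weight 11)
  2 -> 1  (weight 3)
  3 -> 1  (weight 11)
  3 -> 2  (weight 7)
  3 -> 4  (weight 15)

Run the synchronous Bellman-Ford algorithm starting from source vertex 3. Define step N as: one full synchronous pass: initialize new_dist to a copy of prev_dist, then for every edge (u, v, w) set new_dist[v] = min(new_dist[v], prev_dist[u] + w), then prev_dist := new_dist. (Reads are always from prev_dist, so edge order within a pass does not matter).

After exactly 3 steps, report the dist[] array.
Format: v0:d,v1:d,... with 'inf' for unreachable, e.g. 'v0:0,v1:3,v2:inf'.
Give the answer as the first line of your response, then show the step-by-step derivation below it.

v0:21,v1:10,v2:7,v3:0,v4:15

step 1: dist = v0:inf,v1:11,v2:7,v3:0,v4:15
step 2: dist = v0:22,v1:10,v2:7,v3:0,v4:15
step 3: dist = v0:21,v1:10,v2:7,v3:0,v4:15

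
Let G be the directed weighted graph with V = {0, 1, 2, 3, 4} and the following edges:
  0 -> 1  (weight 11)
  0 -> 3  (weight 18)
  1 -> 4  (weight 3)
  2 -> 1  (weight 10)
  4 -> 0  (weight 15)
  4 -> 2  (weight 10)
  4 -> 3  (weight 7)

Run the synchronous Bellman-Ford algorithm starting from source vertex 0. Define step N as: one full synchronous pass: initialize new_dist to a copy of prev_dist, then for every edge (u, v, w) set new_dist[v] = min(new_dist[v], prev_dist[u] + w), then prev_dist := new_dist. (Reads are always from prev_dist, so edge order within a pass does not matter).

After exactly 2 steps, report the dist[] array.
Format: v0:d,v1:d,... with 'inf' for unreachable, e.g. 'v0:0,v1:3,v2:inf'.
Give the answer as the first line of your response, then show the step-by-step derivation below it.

v0:0,v1:11,v2:inf,v3:18,v4:14

step 1: dist = v0:0,v1:11,v2:inf,v3:18,v4:inf
step 2: dist = v0:0,v1:11,v2:inf,v3:18,v4:14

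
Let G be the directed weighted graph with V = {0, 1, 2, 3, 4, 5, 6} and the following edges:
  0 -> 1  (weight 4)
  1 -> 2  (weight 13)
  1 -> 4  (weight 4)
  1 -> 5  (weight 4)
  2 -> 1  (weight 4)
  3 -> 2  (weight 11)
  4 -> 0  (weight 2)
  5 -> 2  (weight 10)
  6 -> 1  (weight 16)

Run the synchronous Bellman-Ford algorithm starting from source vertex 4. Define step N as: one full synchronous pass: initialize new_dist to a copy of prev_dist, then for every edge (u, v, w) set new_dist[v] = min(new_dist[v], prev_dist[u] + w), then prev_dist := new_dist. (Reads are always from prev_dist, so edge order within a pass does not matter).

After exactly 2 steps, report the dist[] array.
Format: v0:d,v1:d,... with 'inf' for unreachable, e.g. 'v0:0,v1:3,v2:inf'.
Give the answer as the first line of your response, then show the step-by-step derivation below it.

v0:2,v1:6,v2:inf,v3:inf,v4:0,v5:inf,v6:inf

step 1: dist = v0:2,v1:inf,v2:inf,v3:inf,v4:0,v5:inf,v6:inf
step 2: dist = v0:2,v1:6,v2:inf,v3:inf,v4:0,v5:inf,v6:inf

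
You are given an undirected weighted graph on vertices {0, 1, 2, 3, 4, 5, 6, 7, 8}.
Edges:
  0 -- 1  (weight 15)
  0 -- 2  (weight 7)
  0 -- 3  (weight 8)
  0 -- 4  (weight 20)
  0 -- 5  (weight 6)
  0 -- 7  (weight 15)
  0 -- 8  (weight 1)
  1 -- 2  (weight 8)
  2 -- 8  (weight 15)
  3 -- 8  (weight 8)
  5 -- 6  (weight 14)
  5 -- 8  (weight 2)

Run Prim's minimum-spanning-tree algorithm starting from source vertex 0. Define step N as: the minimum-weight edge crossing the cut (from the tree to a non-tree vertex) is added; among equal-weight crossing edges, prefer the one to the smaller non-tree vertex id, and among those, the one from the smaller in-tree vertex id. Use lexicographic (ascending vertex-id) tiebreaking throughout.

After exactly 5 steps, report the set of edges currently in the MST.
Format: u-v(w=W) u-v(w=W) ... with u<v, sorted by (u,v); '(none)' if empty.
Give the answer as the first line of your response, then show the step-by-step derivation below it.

0-2(w=7) 0-3(w=8) 0-8(w=1) 1-2(w=8) 5-8(w=2)

step 1: add edge 0-8 (w=1); MST = {0-8(w=1)}
step 2: add edge 5-8 (w=2); MST = {0-8(w=1) 5-8(w=2)}
step 3: add edge 0-2 (w=7); MST = {0-2(w=7) 0-8(w=1) 5-8(w=2)}
step 4: add edge 1-2 (w=8); MST = {0-2(w=7) 0-8(w=1) 1-2(w=8) 5-8(w=2)}
step 5: add edge 0-3 (w=8); MST = {0-2(w=7) 0-3(w=8) 0-8(w=1) 1-2(w=8) 5-8(w=2)}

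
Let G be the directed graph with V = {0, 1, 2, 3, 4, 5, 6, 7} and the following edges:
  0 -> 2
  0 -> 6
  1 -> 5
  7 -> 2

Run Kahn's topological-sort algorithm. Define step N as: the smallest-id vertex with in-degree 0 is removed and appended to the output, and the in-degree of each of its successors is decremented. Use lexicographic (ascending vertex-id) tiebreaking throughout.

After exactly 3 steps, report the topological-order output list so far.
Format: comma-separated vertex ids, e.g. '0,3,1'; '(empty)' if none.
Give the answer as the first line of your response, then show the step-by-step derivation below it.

0,1,3

step 1: output 0; order=[0]; indeg=(0,0,1,0,0,1,0,0)
step 2: output 1; order=[0,1]; indeg=(0,0,1,0,0,0,0,0)
step 3: output 3; order=[0,1,3]; indeg=(0,0,1,0,0,0,0,0)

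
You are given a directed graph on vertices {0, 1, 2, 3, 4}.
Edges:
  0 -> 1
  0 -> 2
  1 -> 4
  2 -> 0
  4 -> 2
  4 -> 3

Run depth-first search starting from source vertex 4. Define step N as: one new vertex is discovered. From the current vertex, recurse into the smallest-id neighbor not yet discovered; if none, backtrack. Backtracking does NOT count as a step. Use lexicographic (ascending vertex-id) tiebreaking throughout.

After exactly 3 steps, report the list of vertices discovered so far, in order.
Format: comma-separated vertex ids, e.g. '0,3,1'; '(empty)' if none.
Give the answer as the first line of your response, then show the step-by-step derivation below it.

4,2,0

step 1: discover 4; path=4; order=4
step 2: discover 2; path=4>2; order=4,2
step 3: discover 0; path=4>2>0; order=4,2,0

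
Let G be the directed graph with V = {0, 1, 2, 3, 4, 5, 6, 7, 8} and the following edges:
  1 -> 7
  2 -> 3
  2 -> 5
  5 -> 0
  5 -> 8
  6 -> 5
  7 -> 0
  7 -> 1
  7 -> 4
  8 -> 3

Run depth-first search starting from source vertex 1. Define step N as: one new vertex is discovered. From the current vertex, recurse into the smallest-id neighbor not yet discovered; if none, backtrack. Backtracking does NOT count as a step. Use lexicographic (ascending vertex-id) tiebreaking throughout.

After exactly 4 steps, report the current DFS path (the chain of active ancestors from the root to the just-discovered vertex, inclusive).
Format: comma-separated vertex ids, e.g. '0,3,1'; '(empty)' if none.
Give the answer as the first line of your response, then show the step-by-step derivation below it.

1,7,4

step 1: discover 1; path=1; order=1
step 2: discover 7; path=1>7; order=1,7
step 3: discover 0; path=1>7>0; order=1,7,0
step 4: discover 4; path=1>7>4; order=1,7,0,4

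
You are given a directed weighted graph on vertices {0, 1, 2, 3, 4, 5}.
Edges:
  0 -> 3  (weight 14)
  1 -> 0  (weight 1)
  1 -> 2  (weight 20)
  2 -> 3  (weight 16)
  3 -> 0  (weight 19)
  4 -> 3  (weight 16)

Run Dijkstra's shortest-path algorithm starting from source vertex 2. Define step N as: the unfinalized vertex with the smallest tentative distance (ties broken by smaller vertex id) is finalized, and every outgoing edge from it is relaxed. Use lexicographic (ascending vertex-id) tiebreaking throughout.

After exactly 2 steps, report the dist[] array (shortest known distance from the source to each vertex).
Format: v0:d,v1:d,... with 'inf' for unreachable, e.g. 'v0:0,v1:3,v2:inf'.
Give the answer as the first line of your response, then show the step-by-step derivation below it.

v0:35,v1:inf,v2:0,v3:16,v4:inf,v5:inf

step 1: dist = v0:inf,v1:inf,v2:0,v3:16,v4:inf,v5:inf
step 2: dist = v0:35,v1:inf,v2:0,v3:16,v4:inf,v5:inf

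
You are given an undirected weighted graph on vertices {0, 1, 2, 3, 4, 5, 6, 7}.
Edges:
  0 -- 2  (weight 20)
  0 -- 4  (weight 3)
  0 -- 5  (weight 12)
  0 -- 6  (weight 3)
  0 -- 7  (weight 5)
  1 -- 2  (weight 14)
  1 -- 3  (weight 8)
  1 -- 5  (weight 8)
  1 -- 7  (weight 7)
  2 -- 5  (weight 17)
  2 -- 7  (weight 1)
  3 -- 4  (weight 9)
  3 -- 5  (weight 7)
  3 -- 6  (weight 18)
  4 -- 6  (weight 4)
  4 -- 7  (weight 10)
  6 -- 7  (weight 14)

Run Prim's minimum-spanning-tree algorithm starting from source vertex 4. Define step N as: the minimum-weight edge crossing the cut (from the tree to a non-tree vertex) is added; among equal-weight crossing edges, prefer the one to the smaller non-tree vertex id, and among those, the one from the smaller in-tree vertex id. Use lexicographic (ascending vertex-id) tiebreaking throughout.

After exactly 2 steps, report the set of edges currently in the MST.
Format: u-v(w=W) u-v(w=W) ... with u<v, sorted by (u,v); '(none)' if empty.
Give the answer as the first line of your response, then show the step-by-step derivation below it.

0-4(w=3) 0-6(w=3)

step 1: add edge 0-4 (w=3); MST = {0-4(w=3)}
step 2: add edge 0-6 (w=3); MST = {0-4(w=3) 0-6(w=3)}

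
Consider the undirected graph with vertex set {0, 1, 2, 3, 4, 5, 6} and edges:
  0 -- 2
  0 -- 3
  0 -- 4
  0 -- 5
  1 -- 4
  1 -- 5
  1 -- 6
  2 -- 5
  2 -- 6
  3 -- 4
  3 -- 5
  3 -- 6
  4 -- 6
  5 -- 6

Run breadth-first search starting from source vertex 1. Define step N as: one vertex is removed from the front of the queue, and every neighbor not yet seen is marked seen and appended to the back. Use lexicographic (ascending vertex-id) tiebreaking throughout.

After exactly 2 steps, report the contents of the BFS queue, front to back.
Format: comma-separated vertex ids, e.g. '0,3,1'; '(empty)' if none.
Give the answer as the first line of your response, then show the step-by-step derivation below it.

5,6,0,3

step 1: dequeue 1; queue=[4,5,6]; order=1
step 2: dequeue 4; queue=[5,6,0,3]; order=1,4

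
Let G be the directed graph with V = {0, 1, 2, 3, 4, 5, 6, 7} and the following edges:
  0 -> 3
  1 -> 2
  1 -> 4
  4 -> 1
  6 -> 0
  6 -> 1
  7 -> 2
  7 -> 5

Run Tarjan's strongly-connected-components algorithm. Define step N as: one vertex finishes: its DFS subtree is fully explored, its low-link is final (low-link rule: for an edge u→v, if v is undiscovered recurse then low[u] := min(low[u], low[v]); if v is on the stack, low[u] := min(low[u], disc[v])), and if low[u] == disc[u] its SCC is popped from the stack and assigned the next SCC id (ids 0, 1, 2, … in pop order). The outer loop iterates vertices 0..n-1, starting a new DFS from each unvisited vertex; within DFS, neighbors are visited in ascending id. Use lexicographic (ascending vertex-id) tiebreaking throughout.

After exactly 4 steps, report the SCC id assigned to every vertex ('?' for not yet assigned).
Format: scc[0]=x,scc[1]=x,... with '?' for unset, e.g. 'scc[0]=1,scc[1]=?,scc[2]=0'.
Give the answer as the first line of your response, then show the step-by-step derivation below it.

scc[0]=1,scc[1]=?,scc[2]=2,scc[3]=0,scc[4]=?,scc[5]=?,scc[6]=?,scc[7]=?

step 1: low=(low[0]=0,low[1]=?,low[2]=?,low[3]=1,low[4]=?,low[5]=?,low[6]=?,low[7]=?); scc=(scc[0]=?,scc[1]=?,scc[2]=?,scc[3]=0,scc[4]=?,scc[5]=?,scc[6]=?,scc[7]=?)
step 2: low=(low[0]=0,low[1]=?,low[2]=?,low[3]=1,low[4]=?,low[5]=?,low[6]=?,low[7]=?); scc=(scc[0]=1,scc[1]=?,scc[2]=?,scc[3]=0,scc[4]=?,scc[5]=?,scc[6]=?,scc[7]=?)
step 3: low=(low[0]=0,low[1]=2,low[2]=3,low[3]=1,low[4]=?,low[5]=?,low[6]=?,low[7]=?); scc=(scc[0]=1,scc[1]=?,scc[2]=2,scc[3]=0,scc[4]=?,scc[5]=?,scc[6]=?,scc[7]=?)
step 4: low=(low[0]=0,low[1]=2,low[2]=3,low[3]=1,low[4]=2,low[5]=?,low[6]=?,low[7]=?); scc=(scc[0]=1,scc[1]=?,scc[2]=2,scc[3]=0,scc[4]=?,scc[5]=?,scc[6]=?,scc[7]=?)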